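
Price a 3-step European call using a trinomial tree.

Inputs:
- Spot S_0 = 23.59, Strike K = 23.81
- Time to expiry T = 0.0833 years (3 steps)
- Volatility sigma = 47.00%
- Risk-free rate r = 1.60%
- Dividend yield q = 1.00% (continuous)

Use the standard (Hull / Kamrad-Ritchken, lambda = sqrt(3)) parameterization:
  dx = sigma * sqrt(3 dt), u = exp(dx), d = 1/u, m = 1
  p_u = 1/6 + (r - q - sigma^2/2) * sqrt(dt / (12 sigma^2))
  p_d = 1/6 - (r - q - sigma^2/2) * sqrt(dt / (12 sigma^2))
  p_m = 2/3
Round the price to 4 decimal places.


dt = T/N = 0.027767; dx = sigma*sqrt(3*dt) = 0.135650
u = exp(dx) = 1.145281; d = 1/u = 0.873148
p_u = 0.155977, p_m = 0.666667, p_d = 0.177357
Discount per step: exp(-r*dt) = 0.999556
Stock lattice S(k, j) with j the centered position index:
  k=0: S(0,+0) = 23.5900
  k=1: S(1,-1) = 20.5976; S(1,+0) = 23.5900; S(1,+1) = 27.0172
  k=2: S(2,-2) = 17.9847; S(2,-1) = 20.5976; S(2,+0) = 23.5900; S(2,+1) = 27.0172; S(2,+2) = 30.9423
  k=3: S(3,-3) = 15.7033; S(3,-2) = 17.9847; S(3,-1) = 20.5976; S(3,+0) = 23.5900; S(3,+1) = 27.0172; S(3,+2) = 30.9423; S(3,+3) = 35.4376
Terminal payoffs V(N, j) = max(S_T - K, 0):
  V(3,-3) = 0.000000; V(3,-2) = 0.000000; V(3,-1) = 0.000000; V(3,+0) = 0.000000; V(3,+1) = 3.207183; V(3,+2) = 7.132271; V(3,+3) = 11.627601
Backward induction: V(k, j) = exp(-r*dt) * [p_u * V(k+1, j+1) + p_m * V(k+1, j) + p_d * V(k+1, j-1)]
  V(2,-2) = exp(-r*dt) * [p_u*0.000000 + p_m*0.000000 + p_d*0.000000] = 0.000000
  V(2,-1) = exp(-r*dt) * [p_u*0.000000 + p_m*0.000000 + p_d*0.000000] = 0.000000
  V(2,+0) = exp(-r*dt) * [p_u*3.207183 + p_m*0.000000 + p_d*0.000000] = 0.500023
  V(2,+1) = exp(-r*dt) * [p_u*7.132271 + p_m*3.207183 + p_d*0.000000] = 3.249145
  V(2,+2) = exp(-r*dt) * [p_u*11.627601 + p_m*7.132271 + p_d*3.207183] = 7.134126
  V(1,-1) = exp(-r*dt) * [p_u*0.500023 + p_m*0.000000 + p_d*0.000000] = 0.077957
  V(1,+0) = exp(-r*dt) * [p_u*3.249145 + p_m*0.500023 + p_d*0.000000] = 0.839766
  V(1,+1) = exp(-r*dt) * [p_u*7.134126 + p_m*3.249145 + p_d*0.500023] = 3.366040
  V(0,+0) = exp(-r*dt) * [p_u*3.366040 + p_m*0.839766 + p_d*0.077957] = 1.098206

Answer: Price = V(0,0) = 1.0982


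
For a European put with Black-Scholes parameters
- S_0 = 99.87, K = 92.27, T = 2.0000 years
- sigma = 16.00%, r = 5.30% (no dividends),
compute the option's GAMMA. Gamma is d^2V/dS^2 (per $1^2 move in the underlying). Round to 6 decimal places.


Answer: Gamma = 0.011441

Derivation:
d1 = 0.9313934449; d2 = 0.7051192749
phi(d1) = 0.2585450287; exp(-qT) = 1.0000000000; exp(-rT) = 0.8994246481
Gamma = exp(-qT) * phi(d1) / (S * sigma * sqrt(T)) = 1.0000000000 * 0.2585450287 / (99.8700 * 0.1600 * 1.4142135624) = 0.011441


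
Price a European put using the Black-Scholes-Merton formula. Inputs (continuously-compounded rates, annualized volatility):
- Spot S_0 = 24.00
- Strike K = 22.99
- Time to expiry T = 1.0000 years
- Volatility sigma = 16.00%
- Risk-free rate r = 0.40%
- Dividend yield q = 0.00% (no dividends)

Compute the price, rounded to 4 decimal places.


Answer: Price = 1.0082

Derivation:
d1 = (ln(S/K) + (r - q + 0.5*sigma^2) * T) / (sigma * sqrt(T)) = 0.37371557
d2 = d1 - sigma * sqrt(T) = 0.21371557
exp(-rT) = 0.99600799; exp(-qT) = 1.00000000
P = K * exp(-rT) * N(-d2) - S_0 * exp(-qT) * N(-d1)
N(-d1) = 0.35430797; N(-d2) = 0.41538443
P = 22.9900 * 0.99600799 * 0.41538443 - 24.0000 * 1.00000000 * 0.35430797 = 1.0082


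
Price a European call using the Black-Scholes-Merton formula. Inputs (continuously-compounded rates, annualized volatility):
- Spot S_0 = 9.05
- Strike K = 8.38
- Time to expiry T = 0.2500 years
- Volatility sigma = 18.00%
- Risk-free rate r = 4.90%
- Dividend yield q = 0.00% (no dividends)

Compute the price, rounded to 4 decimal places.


Answer: Price = 0.8380

Derivation:
d1 = (ln(S/K) + (r - q + 0.5*sigma^2) * T) / (sigma * sqrt(T)) = 1.03574270
d2 = d1 - sigma * sqrt(T) = 0.94574270
exp(-rT) = 0.98782473; exp(-qT) = 1.00000000
C = S_0 * exp(-qT) * N(d1) - K * exp(-rT) * N(d2)
N(d1) = 0.84983890; N(d2) = 0.82786008
C = 9.0500 * 1.00000000 * 0.84983890 - 8.3800 * 0.98782473 * 0.82786008 = 0.8380


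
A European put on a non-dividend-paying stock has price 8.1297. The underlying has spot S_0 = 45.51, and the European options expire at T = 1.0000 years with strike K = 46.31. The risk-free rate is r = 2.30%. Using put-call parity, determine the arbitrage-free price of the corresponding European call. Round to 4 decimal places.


Put-call parity: C - P = S_0 * exp(-qT) - K * exp(-rT).
S_0 * exp(-qT) = 45.5100 * 1.00000000 = 45.51000000
K * exp(-rT) = 46.3100 * 0.97726248 = 45.25702562
C = P + S*exp(-qT) - K*exp(-rT)
C = 8.1297 + 45.51000000 - 45.25702562 = 8.3827

Answer: Call price = 8.3827


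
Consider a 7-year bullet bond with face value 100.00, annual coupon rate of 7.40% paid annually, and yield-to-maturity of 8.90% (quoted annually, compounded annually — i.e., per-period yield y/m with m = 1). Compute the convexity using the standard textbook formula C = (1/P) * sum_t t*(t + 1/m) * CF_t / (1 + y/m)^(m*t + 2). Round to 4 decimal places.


Answer: Convexity = 35.2855

Derivation:
Coupon per period c = face * coupon_rate / m = 7.400000
Periods per year m = 1; per-period yield y/m = 0.089000
Number of cashflows N = 7
Cashflows (t years, CF_t, discount factor 1/(1+y/m)^(m*t), PV):
  t = 1.0000: CF_t = 7.400000, DF = 0.918274, PV = 6.795225
  t = 2.0000: CF_t = 7.400000, DF = 0.843226, PV = 6.239876
  t = 3.0000: CF_t = 7.400000, DF = 0.774313, PV = 5.729914
  t = 4.0000: CF_t = 7.400000, DF = 0.711031, PV = 5.261629
  t = 5.0000: CF_t = 7.400000, DF = 0.652921, PV = 4.831615
  t = 6.0000: CF_t = 7.400000, DF = 0.599560, PV = 4.436745
  t = 7.0000: CF_t = 107.400000, DF = 0.550560, PV = 59.130169
Price P = sum_t PV_t = 92.425173
Convexity numerator sum_t t*(t + 1/m) * CF_t / (1+y/m)^(m*t + 2):
  t = 1.0000: term = 11.459827
  t = 2.0000: term = 31.569772
  t = 3.0000: term = 57.979380
  t = 4.0000: term = 88.734894
  t = 5.0000: term = 122.224372
  t = 6.0000: term = 157.129588
  t = 7.0000: term = 2792.167004
Convexity = (1/P) * sum = 3261.264839 / 92.425173 = 35.285461


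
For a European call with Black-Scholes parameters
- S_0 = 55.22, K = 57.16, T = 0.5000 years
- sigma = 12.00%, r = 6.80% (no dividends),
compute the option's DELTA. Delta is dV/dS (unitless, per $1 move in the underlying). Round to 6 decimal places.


Answer: Delta = 0.514435

Derivation:
d1 = 0.0361903549; d2 = -0.0486624589
phi(d1) = 0.3986811102; exp(-qT) = 1.0000000000; exp(-rT) = 0.9665715046
N(d1) = 0.5144347117
Delta = exp(-qT) * N(d1) = 1.0000000000 * 0.5144347117 = 0.514435


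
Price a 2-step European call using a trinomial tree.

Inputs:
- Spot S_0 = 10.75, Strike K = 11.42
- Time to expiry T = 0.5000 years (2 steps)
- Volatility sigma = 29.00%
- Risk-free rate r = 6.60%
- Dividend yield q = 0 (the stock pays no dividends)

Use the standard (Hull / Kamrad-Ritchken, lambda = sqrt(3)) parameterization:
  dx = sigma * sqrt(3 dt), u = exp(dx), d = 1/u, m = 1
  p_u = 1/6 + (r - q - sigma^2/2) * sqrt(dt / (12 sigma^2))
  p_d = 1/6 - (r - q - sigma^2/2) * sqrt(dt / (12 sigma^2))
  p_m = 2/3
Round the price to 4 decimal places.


Answer: Price = V(0,0) = 0.7485

Derivation:
dt = T/N = 0.250000; dx = sigma*sqrt(3*dt) = 0.251147
u = exp(dx) = 1.285500; d = 1/u = 0.777908
p_u = 0.178587, p_m = 0.666667, p_d = 0.154746
Discount per step: exp(-r*dt) = 0.983635
Stock lattice S(k, j) with j the centered position index:
  k=0: S(0,+0) = 10.7500
  k=1: S(1,-1) = 8.3625; S(1,+0) = 10.7500; S(1,+1) = 13.8191
  k=2: S(2,-2) = 6.5053; S(2,-1) = 8.3625; S(2,+0) = 10.7500; S(2,+1) = 13.8191; S(2,+2) = 17.7645
Terminal payoffs V(N, j) = max(S_T - K, 0):
  V(2,-2) = 0.000000; V(2,-1) = 0.000000; V(2,+0) = 0.000000; V(2,+1) = 2.399120; V(2,+2) = 6.344472
Backward induction: V(k, j) = exp(-r*dt) * [p_u * V(k+1, j+1) + p_m * V(k+1, j) + p_d * V(k+1, j-1)]
  V(1,-1) = exp(-r*dt) * [p_u*0.000000 + p_m*0.000000 + p_d*0.000000] = 0.000000
  V(1,+0) = exp(-r*dt) * [p_u*2.399120 + p_m*0.000000 + p_d*0.000000] = 0.421440
  V(1,+1) = exp(-r*dt) * [p_u*6.344472 + p_m*2.399120 + p_d*0.000000] = 2.687738
  V(0,+0) = exp(-r*dt) * [p_u*2.687738 + p_m*0.421440 + p_d*0.000000] = 0.748502


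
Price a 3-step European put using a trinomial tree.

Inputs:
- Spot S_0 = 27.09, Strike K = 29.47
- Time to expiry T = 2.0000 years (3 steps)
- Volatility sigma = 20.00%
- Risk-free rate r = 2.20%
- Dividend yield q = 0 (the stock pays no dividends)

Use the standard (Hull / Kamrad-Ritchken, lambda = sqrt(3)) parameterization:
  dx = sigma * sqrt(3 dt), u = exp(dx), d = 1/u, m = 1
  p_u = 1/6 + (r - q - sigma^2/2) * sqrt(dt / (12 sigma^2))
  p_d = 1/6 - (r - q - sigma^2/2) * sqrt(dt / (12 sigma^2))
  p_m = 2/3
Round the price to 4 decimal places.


dt = T/N = 0.666667; dx = sigma*sqrt(3*dt) = 0.282843
u = exp(dx) = 1.326896; d = 1/u = 0.753638
p_u = 0.169024, p_m = 0.666667, p_d = 0.164310
Discount per step: exp(-r*dt) = 0.985440
Stock lattice S(k, j) with j the centered position index:
  k=0: S(0,+0) = 27.0900
  k=1: S(1,-1) = 20.4161; S(1,+0) = 27.0900; S(1,+1) = 35.9456
  k=2: S(2,-2) = 15.3863; S(2,-1) = 20.4161; S(2,+0) = 27.0900; S(2,+1) = 35.9456; S(2,+2) = 47.6961
  k=3: S(3,-3) = 11.5957; S(3,-2) = 15.3863; S(3,-1) = 20.4161; S(3,+0) = 27.0900; S(3,+1) = 35.9456; S(3,+2) = 47.6961; S(3,+3) = 63.2878
Terminal payoffs V(N, j) = max(K - S_T, 0):
  V(3,-3) = 17.874275; V(3,-2) = 14.083673; V(3,-1) = 9.053938; V(3,+0) = 2.380000; V(3,+1) = 0.000000; V(3,+2) = 0.000000; V(3,+3) = 0.000000
Backward induction: V(k, j) = exp(-r*dt) * [p_u * V(k+1, j+1) + p_m * V(k+1, j) + p_d * V(k+1, j-1)]
  V(2,-2) = exp(-r*dt) * [p_u*9.053938 + p_m*14.083673 + p_d*17.874275] = 13.654618
  V(2,-1) = exp(-r*dt) * [p_u*2.380000 + p_m*9.053938 + p_d*14.083673] = 8.624888
  V(2,+0) = exp(-r*dt) * [p_u*0.000000 + p_m*2.380000 + p_d*9.053938] = 3.029555
  V(2,+1) = exp(-r*dt) * [p_u*0.000000 + p_m*0.000000 + p_d*2.380000] = 0.385363
  V(2,+2) = exp(-r*dt) * [p_u*0.000000 + p_m*0.000000 + p_d*0.000000] = 0.000000
  V(1,-1) = exp(-r*dt) * [p_u*3.029555 + p_m*8.624888 + p_d*13.654618] = 8.381739
  V(1,+0) = exp(-r*dt) * [p_u*0.385363 + p_m*3.029555 + p_d*8.624888] = 3.451003
  V(1,+1) = exp(-r*dt) * [p_u*0.000000 + p_m*0.385363 + p_d*3.029555] = 0.743706
  V(0,+0) = exp(-r*dt) * [p_u*0.743706 + p_m*3.451003 + p_d*8.381739] = 3.748195

Answer: Price = V(0,0) = 3.7482


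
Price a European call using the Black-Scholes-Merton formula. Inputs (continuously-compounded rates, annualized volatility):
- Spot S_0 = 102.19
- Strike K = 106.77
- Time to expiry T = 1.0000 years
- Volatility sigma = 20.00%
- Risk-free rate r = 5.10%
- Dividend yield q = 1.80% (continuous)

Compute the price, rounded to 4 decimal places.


d1 = (ln(S/K) + (r - q + 0.5*sigma^2) * T) / (sigma * sqrt(T)) = 0.04578419
d2 = d1 - sigma * sqrt(T) = -0.15421581
exp(-rT) = 0.95027867; exp(-qT) = 0.98216103
C = S_0 * exp(-qT) * N(d1) - K * exp(-rT) * N(d2)
N(d1) = 0.51825887; N(d2) = 0.43871979
C = 102.1900 * 0.98216103 * 0.51825887 - 106.7700 * 0.95027867 * 0.43871979 = 7.5030

Answer: Price = 7.5030


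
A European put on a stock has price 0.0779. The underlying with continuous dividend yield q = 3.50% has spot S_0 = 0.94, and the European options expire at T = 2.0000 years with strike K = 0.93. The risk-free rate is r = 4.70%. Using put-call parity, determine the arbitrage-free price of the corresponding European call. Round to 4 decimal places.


Put-call parity: C - P = S_0 * exp(-qT) - K * exp(-rT).
S_0 * exp(-qT) = 0.9400 * 0.93239382 = 0.87645019
K * exp(-rT) = 0.9300 * 0.91028276 = 0.84656297
C = P + S*exp(-qT) - K*exp(-rT)
C = 0.0779 + 0.87645019 - 0.84656297 = 0.1078

Answer: Call price = 0.1078


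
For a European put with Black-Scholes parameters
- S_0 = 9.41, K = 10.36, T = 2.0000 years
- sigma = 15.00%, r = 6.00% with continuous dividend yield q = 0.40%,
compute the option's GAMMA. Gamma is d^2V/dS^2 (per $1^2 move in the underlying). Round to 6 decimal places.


Answer: Gamma = 0.195053

Derivation:
d1 = 0.1806455912; d2 = -0.0314864431
phi(d1) = 0.3924857893; exp(-qT) = 0.9920319148; exp(-rT) = 0.8869204367
Gamma = exp(-qT) * phi(d1) / (S * sigma * sqrt(T)) = 0.9920319148 * 0.3924857893 / (9.4100 * 0.1500 * 1.4142135624) = 0.195053


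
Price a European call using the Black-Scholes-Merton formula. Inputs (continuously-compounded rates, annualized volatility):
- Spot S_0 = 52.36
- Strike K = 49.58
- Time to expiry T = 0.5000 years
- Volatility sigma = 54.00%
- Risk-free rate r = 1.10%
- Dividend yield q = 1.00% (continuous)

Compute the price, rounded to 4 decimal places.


d1 = (ln(S/K) + (r - q + 0.5*sigma^2) * T) / (sigma * sqrt(T)) = 0.33510423
d2 = d1 - sigma * sqrt(T) = -0.04673344
exp(-rT) = 0.99451510; exp(-qT) = 0.99501248
C = S_0 * exp(-qT) * N(d1) - K * exp(-rT) * N(d2)
N(d1) = 0.63122677; N(d2) = 0.48136284
C = 52.3600 * 0.99501248 * 0.63122677 - 49.5800 * 0.99451510 * 0.48136284 = 9.1511

Answer: Price = 9.1511


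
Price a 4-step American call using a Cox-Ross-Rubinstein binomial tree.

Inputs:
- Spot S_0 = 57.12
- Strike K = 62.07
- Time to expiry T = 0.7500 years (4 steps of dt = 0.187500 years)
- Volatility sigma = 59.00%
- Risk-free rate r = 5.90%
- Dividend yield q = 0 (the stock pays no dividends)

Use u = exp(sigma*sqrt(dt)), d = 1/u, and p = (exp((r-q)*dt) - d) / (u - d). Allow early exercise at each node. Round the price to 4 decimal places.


dt = T/N = 0.187500
u = exp(sigma*sqrt(dt)) = 1.291078; d = 1/u = 0.774547
p = (exp((r-q)*dt) - d) / (u - d) = 0.458012
Discount per step: exp(-r*dt) = 0.988998
Stock lattice S(k, i) with i counting down-moves:
  k=0: S(0,0) = 57.1200
  k=1: S(1,0) = 73.7464; S(1,1) = 44.2421
  k=2: S(2,0) = 95.2123; S(2,1) = 57.1200; S(2,2) = 34.2676
  k=3: S(3,0) = 122.9265; S(3,1) = 73.7464; S(3,2) = 44.2421; S(3,3) = 26.5418
  k=4: S(4,0) = 158.7077; S(4,1) = 95.2123; S(4,2) = 57.1200; S(4,3) = 34.2676; S(4,4) = 20.5579
Terminal payoffs V(N, i) = max(S_T - K, 0):
  V(4,0) = 96.637724; V(4,1) = 33.142316; V(4,2) = 0.000000; V(4,3) = 0.000000; V(4,4) = 0.000000
Backward induction: V(k, i) = exp(-r*dt) * [p * V(k+1, i) + (1-p) * V(k+1, i+1)]; then take max(V_cont, immediate exercise) for American.
  V(3,0) = exp(-r*dt) * [p*96.637724 + (1-p)*33.142316] = 61.539388; exercise = 60.856523; V(3,0) = max -> 61.539388
  V(3,1) = exp(-r*dt) * [p*33.142316 + (1-p)*0.000000] = 15.012566; exercise = 11.676373; V(3,1) = max -> 15.012566
  V(3,2) = exp(-r*dt) * [p*0.000000 + (1-p)*0.000000] = 0.000000; exercise = 0.000000; V(3,2) = max -> 0.000000
  V(3,3) = exp(-r*dt) * [p*0.000000 + (1-p)*0.000000] = 0.000000; exercise = 0.000000; V(3,3) = max -> 0.000000
  V(2,0) = exp(-r*dt) * [p*61.539388 + (1-p)*15.012566] = 35.922786; exercise = 33.142316; V(2,0) = max -> 35.922786
  V(2,1) = exp(-r*dt) * [p*15.012566 + (1-p)*0.000000] = 6.800283; exercise = 0.000000; V(2,1) = max -> 6.800283
  V(2,2) = exp(-r*dt) * [p*0.000000 + (1-p)*0.000000] = 0.000000; exercise = 0.000000; V(2,2) = max -> 0.000000
  V(1,0) = exp(-r*dt) * [p*35.922786 + (1-p)*6.800283] = 19.917169; exercise = 11.676373; V(1,0) = max -> 19.917169
  V(1,1) = exp(-r*dt) * [p*6.800283 + (1-p)*0.000000] = 3.080343; exercise = 0.000000; V(1,1) = max -> 3.080343
  V(0,0) = exp(-r*dt) * [p*19.917169 + (1-p)*3.080343] = 10.673077; exercise = 0.000000; V(0,0) = max -> 10.673077

Answer: Price = V(0,0) = 10.6731


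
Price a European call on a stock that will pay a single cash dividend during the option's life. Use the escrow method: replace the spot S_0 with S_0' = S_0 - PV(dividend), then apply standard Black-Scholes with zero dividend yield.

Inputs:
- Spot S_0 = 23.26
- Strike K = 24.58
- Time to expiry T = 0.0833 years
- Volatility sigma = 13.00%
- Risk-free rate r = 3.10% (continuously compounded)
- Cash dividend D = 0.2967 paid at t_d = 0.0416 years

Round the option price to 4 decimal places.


Answer: Price = 0.0146

Derivation:
PV(D) = D * exp(-r * t_d) = 0.2967 * 0.99871123 = 0.29631762
S_0' = S_0 - PV(D) = 23.2600 - 0.29631762 = 22.96368238
d1 = (ln(S_0'/K) + (r + sigma^2/2)*T) / (sigma*sqrt(T)) = -1.72528059
d2 = d1 - sigma*sqrt(T) = -1.76280085
exp(-rT) = 0.99742103
N(d1) = 0.04223846; N(d2) = 0.03896704
C = S_0' * N(d1) - K * exp(-rT) * N(d2) = 22.96368238 * 0.04223846 - 24.5800 * 0.99742103 * 0.03896704 = 0.0146


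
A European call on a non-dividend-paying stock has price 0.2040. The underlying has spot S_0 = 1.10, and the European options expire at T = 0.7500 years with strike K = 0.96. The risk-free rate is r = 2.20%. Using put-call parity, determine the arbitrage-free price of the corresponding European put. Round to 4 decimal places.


Put-call parity: C - P = S_0 * exp(-qT) - K * exp(-rT).
S_0 * exp(-qT) = 1.1000 * 1.00000000 = 1.10000000
K * exp(-rT) = 0.9600 * 0.98363538 = 0.94428996
P = C - S*exp(-qT) + K*exp(-rT)
P = 0.2040 - 1.10000000 + 0.94428996 = 0.0483

Answer: Put price = 0.0483


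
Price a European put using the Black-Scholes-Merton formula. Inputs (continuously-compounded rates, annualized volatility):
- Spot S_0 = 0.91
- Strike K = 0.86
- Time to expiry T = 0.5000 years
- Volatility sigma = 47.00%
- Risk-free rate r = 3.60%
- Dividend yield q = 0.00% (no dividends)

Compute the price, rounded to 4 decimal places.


Answer: Price = 0.0860

Derivation:
d1 = (ln(S/K) + (r - q + 0.5*sigma^2) * T) / (sigma * sqrt(T)) = 0.39037473
d2 = d1 - sigma * sqrt(T) = 0.05803454
exp(-rT) = 0.98216103; exp(-qT) = 1.00000000
P = K * exp(-rT) * N(-d2) - S_0 * exp(-qT) * N(-d1)
N(-d1) = 0.34812974; N(-d2) = 0.47686056
P = 0.8600 * 0.98216103 * 0.47686056 - 0.9100 * 1.00000000 * 0.34812974 = 0.0860


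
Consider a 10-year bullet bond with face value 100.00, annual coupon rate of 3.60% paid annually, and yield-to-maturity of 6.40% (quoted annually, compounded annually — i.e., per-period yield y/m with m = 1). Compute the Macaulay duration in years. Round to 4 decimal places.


Coupon per period c = face * coupon_rate / m = 3.600000
Periods per year m = 1; per-period yield y/m = 0.064000
Number of cashflows N = 10
Cashflows (t years, CF_t, discount factor 1/(1+y/m)^(m*t), PV):
  t = 1.0000: CF_t = 3.600000, DF = 0.939850, PV = 3.383459
  t = 2.0000: CF_t = 3.600000, DF = 0.883317, PV = 3.179942
  t = 3.0000: CF_t = 3.600000, DF = 0.830185, PV = 2.988668
  t = 4.0000: CF_t = 3.600000, DF = 0.780249, PV = 2.808898
  t = 5.0000: CF_t = 3.600000, DF = 0.733317, PV = 2.639942
  t = 6.0000: CF_t = 3.600000, DF = 0.689208, PV = 2.481148
  t = 7.0000: CF_t = 3.600000, DF = 0.647752, PV = 2.331906
  t = 8.0000: CF_t = 3.600000, DF = 0.608789, PV = 2.191641
  t = 9.0000: CF_t = 3.600000, DF = 0.572170, PV = 2.059813
  t = 10.0000: CF_t = 103.600000, DF = 0.537754, PV = 55.711323
Price P = sum_t PV_t = 79.776741
Macaulay numerator sum_t t * PV_t:
  t * PV_t at t = 1.0000: 3.383459
  t * PV_t at t = 2.0000: 6.359885
  t * PV_t at t = 3.0000: 8.966003
  t * PV_t at t = 4.0000: 11.235593
  t * PV_t at t = 5.0000: 13.199709
  t * PV_t at t = 6.0000: 14.886890
  t * PV_t at t = 7.0000: 16.323344
  t * PV_t at t = 8.0000: 17.533130
  t * PV_t at t = 9.0000: 18.538319
  t * PV_t at t = 10.0000: 557.113235
Macaulay duration D = (sum_t t * PV_t) / P = 667.539567 / 79.776741 = 8.367596

Answer: Macaulay duration = 8.3676 years


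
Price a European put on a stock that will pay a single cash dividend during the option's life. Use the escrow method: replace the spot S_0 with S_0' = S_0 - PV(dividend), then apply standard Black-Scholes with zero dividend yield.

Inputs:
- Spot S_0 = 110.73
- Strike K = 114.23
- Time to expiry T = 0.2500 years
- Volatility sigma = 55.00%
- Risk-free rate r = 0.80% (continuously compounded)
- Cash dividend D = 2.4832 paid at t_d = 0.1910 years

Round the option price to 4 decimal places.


Answer: Price = 15.2421

Derivation:
PV(D) = D * exp(-r * t_d) = 2.4832 * 0.99847317 = 2.47940857
S_0' = S_0 - PV(D) = 110.7300 - 2.47940857 = 108.25059143
d1 = (ln(S_0'/K) + (r + sigma^2/2)*T) / (sigma*sqrt(T)) = -0.05073683
d2 = d1 - sigma*sqrt(T) = -0.32573683
exp(-rT) = 0.99800200
N(-d1) = 0.52023239; N(-d2) = 0.62768826
P = K * exp(-rT) * N(-d2) - S_0' * N(-d1) = 114.2300 * 0.99800200 * 0.62768826 - 108.25059143 * 0.52023239 = 15.2421


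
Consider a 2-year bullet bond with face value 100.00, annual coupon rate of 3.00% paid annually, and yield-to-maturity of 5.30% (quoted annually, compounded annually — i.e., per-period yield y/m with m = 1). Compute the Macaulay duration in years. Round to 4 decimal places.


Coupon per period c = face * coupon_rate / m = 3.000000
Periods per year m = 1; per-period yield y/m = 0.053000
Number of cashflows N = 2
Cashflows (t years, CF_t, discount factor 1/(1+y/m)^(m*t), PV):
  t = 1.0000: CF_t = 3.000000, DF = 0.949668, PV = 2.849003
  t = 2.0000: CF_t = 103.000000, DF = 0.901869, PV = 92.892464
Price P = sum_t PV_t = 95.741467
Macaulay numerator sum_t t * PV_t:
  t * PV_t at t = 1.0000: 2.849003
  t * PV_t at t = 2.0000: 185.784928
Macaulay duration D = (sum_t t * PV_t) / P = 188.633931 / 95.741467 = 1.970243

Answer: Macaulay duration = 1.9702 years


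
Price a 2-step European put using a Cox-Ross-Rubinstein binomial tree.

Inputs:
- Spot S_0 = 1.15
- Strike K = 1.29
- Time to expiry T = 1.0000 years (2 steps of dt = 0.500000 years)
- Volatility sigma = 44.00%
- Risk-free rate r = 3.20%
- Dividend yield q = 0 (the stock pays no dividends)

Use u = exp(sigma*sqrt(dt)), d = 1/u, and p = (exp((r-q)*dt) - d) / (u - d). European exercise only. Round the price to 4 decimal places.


dt = T/N = 0.500000
u = exp(sigma*sqrt(dt)) = 1.364963; d = 1/u = 0.732621
p = (exp((r-q)*dt) - d) / (u - d) = 0.448346
Discount per step: exp(-r*dt) = 0.984127
Stock lattice S(k, i) with i counting down-moves:
  k=0: S(0,0) = 1.1500
  k=1: S(1,0) = 1.5697; S(1,1) = 0.8425
  k=2: S(2,0) = 2.1426; S(2,1) = 1.1500; S(2,2) = 0.6172
Terminal payoffs V(N, i) = max(K - S_T, 0):
  V(2,0) = 0.000000; V(2,1) = 0.140000; V(2,2) = 0.672757
Backward induction: V(k, i) = exp(-r*dt) * [p * V(k+1, i) + (1-p) * V(k+1, i+1)].
  V(1,0) = exp(-r*dt) * [p*0.000000 + (1-p)*0.140000] = 0.076006
  V(1,1) = exp(-r*dt) * [p*0.140000 + (1-p)*0.672757] = 0.427010
  V(0,0) = exp(-r*dt) * [p*0.076006 + (1-p)*0.427010] = 0.265359

Answer: Price = V(0,0) = 0.2654


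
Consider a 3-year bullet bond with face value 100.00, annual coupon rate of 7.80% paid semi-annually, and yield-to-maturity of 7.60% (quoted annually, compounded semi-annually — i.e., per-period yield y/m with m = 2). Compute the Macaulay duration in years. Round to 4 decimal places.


Coupon per period c = face * coupon_rate / m = 3.900000
Periods per year m = 2; per-period yield y/m = 0.038000
Number of cashflows N = 6
Cashflows (t years, CF_t, discount factor 1/(1+y/m)^(m*t), PV):
  t = 0.5000: CF_t = 3.900000, DF = 0.963391, PV = 3.757225
  t = 1.0000: CF_t = 3.900000, DF = 0.928122, PV = 3.619678
  t = 1.5000: CF_t = 3.900000, DF = 0.894145, PV = 3.487165
  t = 2.0000: CF_t = 3.900000, DF = 0.861411, PV = 3.359504
  t = 2.5000: CF_t = 3.900000, DF = 0.829876, PV = 3.236517
  t = 3.0000: CF_t = 103.900000, DF = 0.799495, PV = 83.067555
Price P = sum_t PV_t = 100.527644
Macaulay numerator sum_t t * PV_t:
  t * PV_t at t = 0.5000: 1.878613
  t * PV_t at t = 1.0000: 3.619678
  t * PV_t at t = 1.5000: 5.230748
  t * PV_t at t = 2.0000: 6.719008
  t * PV_t at t = 2.5000: 8.091292
  t * PV_t at t = 3.0000: 249.202664
Macaulay duration D = (sum_t t * PV_t) / P = 274.742003 / 100.527644 = 2.733000

Answer: Macaulay duration = 2.7330 years


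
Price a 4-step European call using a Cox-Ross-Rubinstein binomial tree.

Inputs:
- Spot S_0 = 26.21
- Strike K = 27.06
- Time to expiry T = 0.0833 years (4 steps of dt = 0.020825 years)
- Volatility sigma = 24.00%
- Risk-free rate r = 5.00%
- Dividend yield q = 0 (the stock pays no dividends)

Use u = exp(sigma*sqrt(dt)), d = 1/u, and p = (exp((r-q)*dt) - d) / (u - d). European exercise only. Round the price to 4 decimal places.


Answer: Price = V(0,0) = 0.4623

Derivation:
dt = T/N = 0.020825
u = exp(sigma*sqrt(dt)) = 1.035241; d = 1/u = 0.965959
p = (exp((r-q)*dt) - d) / (u - d) = 0.506379
Discount per step: exp(-r*dt) = 0.998959
Stock lattice S(k, i) with i counting down-moves:
  k=0: S(0,0) = 26.2100
  k=1: S(1,0) = 27.1337; S(1,1) = 25.3178
  k=2: S(2,0) = 28.0899; S(2,1) = 26.2100; S(2,2) = 24.4559
  k=3: S(3,0) = 29.0798; S(3,1) = 27.1337; S(3,2) = 25.3178; S(3,3) = 23.6234
  k=4: S(4,0) = 30.1046; S(4,1) = 28.0899; S(4,2) = 26.2100; S(4,3) = 24.4559; S(4,4) = 22.8193
Terminal payoffs V(N, i) = max(S_T - K, 0):
  V(4,0) = 3.044581; V(4,1) = 1.029875; V(4,2) = 0.000000; V(4,3) = 0.000000; V(4,4) = 0.000000
Backward induction: V(k, i) = exp(-r*dt) * [p * V(k+1, i) + (1-p) * V(k+1, i+1)].
  V(3,0) = exp(-r*dt) * [p*3.044581 + (1-p)*1.029875] = 2.047947
  V(3,1) = exp(-r*dt) * [p*1.029875 + (1-p)*0.000000] = 0.520965
  V(3,2) = exp(-r*dt) * [p*0.000000 + (1-p)*0.000000] = 0.000000
  V(3,3) = exp(-r*dt) * [p*0.000000 + (1-p)*0.000000] = 0.000000
  V(2,0) = exp(-r*dt) * [p*2.047947 + (1-p)*0.520965] = 1.292850
  V(2,1) = exp(-r*dt) * [p*0.520965 + (1-p)*0.000000] = 0.263531
  V(2,2) = exp(-r*dt) * [p*0.000000 + (1-p)*0.000000] = 0.000000
  V(1,0) = exp(-r*dt) * [p*1.292850 + (1-p)*0.263531] = 0.783940
  V(1,1) = exp(-r*dt) * [p*0.263531 + (1-p)*0.000000] = 0.133308
  V(0,0) = exp(-r*dt) * [p*0.783940 + (1-p)*0.133308] = 0.462293


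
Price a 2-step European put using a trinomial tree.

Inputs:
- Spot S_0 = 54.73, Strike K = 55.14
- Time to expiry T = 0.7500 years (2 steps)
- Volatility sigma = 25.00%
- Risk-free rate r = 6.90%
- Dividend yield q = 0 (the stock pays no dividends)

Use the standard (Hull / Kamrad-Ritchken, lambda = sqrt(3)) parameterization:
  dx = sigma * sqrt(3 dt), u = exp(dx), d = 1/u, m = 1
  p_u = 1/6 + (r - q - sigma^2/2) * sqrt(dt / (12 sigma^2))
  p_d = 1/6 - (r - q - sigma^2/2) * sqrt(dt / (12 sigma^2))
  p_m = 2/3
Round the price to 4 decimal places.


dt = T/N = 0.375000; dx = sigma*sqrt(3*dt) = 0.265165
u = exp(dx) = 1.303646; d = 1/u = 0.767079
p_u = 0.193360, p_m = 0.666667, p_d = 0.139973
Discount per step: exp(-r*dt) = 0.974457
Stock lattice S(k, j) with j the centered position index:
  k=0: S(0,+0) = 54.7300
  k=1: S(1,-1) = 41.9823; S(1,+0) = 54.7300; S(1,+1) = 71.3486
  k=2: S(2,-2) = 32.2037; S(2,-1) = 41.9823; S(2,+0) = 54.7300; S(2,+1) = 71.3486; S(2,+2) = 93.0133
Terminal payoffs V(N, j) = max(K - S_T, 0):
  V(2,-2) = 22.936282; V(2,-1) = 13.157748; V(2,+0) = 0.410000; V(2,+1) = 0.000000; V(2,+2) = 0.000000
Backward induction: V(k, j) = exp(-r*dt) * [p_u * V(k+1, j+1) + p_m * V(k+1, j) + p_d * V(k+1, j-1)]
  V(1,-1) = exp(-r*dt) * [p_u*0.410000 + p_m*13.157748 + p_d*22.936282] = 11.753488
  V(1,+0) = exp(-r*dt) * [p_u*0.000000 + p_m*0.410000 + p_d*13.157748] = 2.061042
  V(1,+1) = exp(-r*dt) * [p_u*0.000000 + p_m*0.000000 + p_d*0.410000] = 0.055923
  V(0,+0) = exp(-r*dt) * [p_u*0.055923 + p_m*2.061042 + p_d*11.753488] = 2.952621

Answer: Price = V(0,0) = 2.9526


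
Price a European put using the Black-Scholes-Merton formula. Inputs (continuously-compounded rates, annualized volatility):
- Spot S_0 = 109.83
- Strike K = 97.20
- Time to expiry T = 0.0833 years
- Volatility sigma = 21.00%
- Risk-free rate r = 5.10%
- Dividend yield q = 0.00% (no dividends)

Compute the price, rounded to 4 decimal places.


Answer: Price = 0.0420

Derivation:
d1 = (ln(S/K) + (r - q + 0.5*sigma^2) * T) / (sigma * sqrt(T)) = 2.11596773
d2 = d1 - sigma * sqrt(T) = 2.05535808
exp(-rT) = 0.99576071; exp(-qT) = 1.00000000
P = K * exp(-rT) * N(-d2) - S_0 * exp(-qT) * N(-d1)
N(-d1) = 0.01717378; N(-d2) = 0.01992222
P = 97.2000 * 0.99576071 * 0.01992222 - 109.8300 * 1.00000000 * 0.01717378 = 0.0420


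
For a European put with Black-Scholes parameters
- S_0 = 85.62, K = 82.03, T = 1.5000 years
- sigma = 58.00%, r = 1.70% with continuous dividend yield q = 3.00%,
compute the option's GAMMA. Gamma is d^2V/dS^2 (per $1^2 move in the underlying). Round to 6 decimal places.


Answer: Gamma = 0.005816

Derivation:
d1 = 0.3880243272; d2 = -0.3223276983
phi(d1) = 0.3700119515; exp(-qT) = 0.9559974818; exp(-rT) = 0.9748223790
Gamma = exp(-qT) * phi(d1) / (S * sigma * sqrt(T)) = 0.9559974818 * 0.3700119515 / (85.6200 * 0.5800 * 1.2247448714) = 0.005816


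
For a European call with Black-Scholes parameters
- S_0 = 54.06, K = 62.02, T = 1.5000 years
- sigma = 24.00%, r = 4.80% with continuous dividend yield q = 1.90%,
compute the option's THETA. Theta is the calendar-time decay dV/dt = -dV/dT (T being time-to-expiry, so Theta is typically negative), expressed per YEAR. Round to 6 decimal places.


Answer: Theta = -2.480458

Derivation:
d1 = -0.1723568925; d2 = -0.4662956616
phi(d1) = 0.3930604027; exp(-qT) = 0.9719022941; exp(-rT) = 0.9305308958
Theta = -S*exp(-qT)*phi(d1)*sigma/(2*sqrt(T)) - r*K*exp(-rT)*N(d2) + q*S*exp(-qT)*N(d1)
N(d1) = 0.4315784799; N(d2) = 0.3205019419; sqrt(T) = 1.2247448714
Term 1 = -54.0600 * 0.9719022941 * 0.3930604027 * 0.2400 / (2 * 1.2247448714) = -2.0234550438
Term 2 = -0.0480 * 62.0200 * 0.9305308958 * 0.3205019419 = -0.8878394978
Term 3 = 0.0190 * 54.0600 * 0.9719022941 * 0.4315784799 = 0.4308360451
Theta = -2.0234550438 + (-0.8878394978) + (0.4308360451) = -2.480458


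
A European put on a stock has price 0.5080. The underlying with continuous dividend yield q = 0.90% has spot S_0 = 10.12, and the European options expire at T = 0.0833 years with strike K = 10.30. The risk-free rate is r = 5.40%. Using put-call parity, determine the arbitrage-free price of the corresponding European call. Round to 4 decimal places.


Answer: Call price = 0.3666

Derivation:
Put-call parity: C - P = S_0 * exp(-qT) - K * exp(-rT).
S_0 * exp(-qT) = 10.1200 * 0.99925058 = 10.11241588
K * exp(-rT) = 10.3000 * 0.99551190 = 10.25377259
C = P + S*exp(-qT) - K*exp(-rT)
C = 0.5080 + 10.11241588 - 10.25377259 = 0.3666


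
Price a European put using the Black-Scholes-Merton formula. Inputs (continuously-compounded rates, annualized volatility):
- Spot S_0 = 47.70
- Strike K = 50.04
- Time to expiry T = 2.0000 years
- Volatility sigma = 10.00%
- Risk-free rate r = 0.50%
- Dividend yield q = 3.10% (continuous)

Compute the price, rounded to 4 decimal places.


d1 = (ln(S/K) + (r - q + 0.5*sigma^2) * T) / (sigma * sqrt(T)) = -0.63562739
d2 = d1 - sigma * sqrt(T) = -0.77704875
exp(-rT) = 0.99004983; exp(-qT) = 0.93988289
P = K * exp(-rT) * N(-d2) - S_0 * exp(-qT) * N(-d1)
N(-d1) = 0.73749034; N(-d2) = 0.78143499
P = 50.0400 * 0.99004983 * 0.78143499 - 47.7000 * 0.93988289 * 0.73749034 = 5.6505

Answer: Price = 5.6505


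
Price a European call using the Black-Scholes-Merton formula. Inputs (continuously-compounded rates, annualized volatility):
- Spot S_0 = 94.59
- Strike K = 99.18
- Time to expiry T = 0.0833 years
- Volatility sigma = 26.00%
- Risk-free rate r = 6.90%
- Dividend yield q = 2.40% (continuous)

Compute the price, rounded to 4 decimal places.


d1 = (ln(S/K) + (r - q + 0.5*sigma^2) * T) / (sigma * sqrt(T)) = -0.54398047
d2 = d1 - sigma * sqrt(T) = -0.61902100
exp(-rT) = 0.99426879; exp(-qT) = 0.99800280
C = S_0 * exp(-qT) * N(d1) - K * exp(-rT) * N(d2)
N(d1) = 0.29322746; N(d2) = 0.26795126
C = 94.5900 * 0.99800280 * 0.29322746 - 99.1800 * 0.99426879 * 0.26795126 = 1.2579

Answer: Price = 1.2579


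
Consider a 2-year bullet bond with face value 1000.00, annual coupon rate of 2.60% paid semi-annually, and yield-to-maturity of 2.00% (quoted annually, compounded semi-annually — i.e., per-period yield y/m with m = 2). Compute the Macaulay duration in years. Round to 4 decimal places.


Coupon per period c = face * coupon_rate / m = 13.000000
Periods per year m = 2; per-period yield y/m = 0.010000
Number of cashflows N = 4
Cashflows (t years, CF_t, discount factor 1/(1+y/m)^(m*t), PV):
  t = 0.5000: CF_t = 13.000000, DF = 0.990099, PV = 12.871287
  t = 1.0000: CF_t = 13.000000, DF = 0.980296, PV = 12.743849
  t = 1.5000: CF_t = 13.000000, DF = 0.970590, PV = 12.617672
  t = 2.0000: CF_t = 1013.000000, DF = 0.960980, PV = 973.473089
Price P = sum_t PV_t = 1011.705897
Macaulay numerator sum_t t * PV_t:
  t * PV_t at t = 0.5000: 6.435644
  t * PV_t at t = 1.0000: 12.743849
  t * PV_t at t = 1.5000: 18.926508
  t * PV_t at t = 2.0000: 1946.946178
Macaulay duration D = (sum_t t * PV_t) / P = 1985.052178 / 1011.705897 = 1.962084

Answer: Macaulay duration = 1.9621 years


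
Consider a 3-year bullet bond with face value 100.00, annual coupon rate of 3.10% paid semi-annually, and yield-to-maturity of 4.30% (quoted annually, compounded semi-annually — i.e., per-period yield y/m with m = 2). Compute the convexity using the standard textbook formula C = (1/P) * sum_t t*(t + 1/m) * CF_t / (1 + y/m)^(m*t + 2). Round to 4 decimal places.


Answer: Convexity = 9.5524

Derivation:
Coupon per period c = face * coupon_rate / m = 1.550000
Periods per year m = 2; per-period yield y/m = 0.021500
Number of cashflows N = 6
Cashflows (t years, CF_t, discount factor 1/(1+y/m)^(m*t), PV):
  t = 0.5000: CF_t = 1.550000, DF = 0.978953, PV = 1.517376
  t = 1.0000: CF_t = 1.550000, DF = 0.958348, PV = 1.485439
  t = 1.5000: CF_t = 1.550000, DF = 0.938177, PV = 1.454175
  t = 2.0000: CF_t = 1.550000, DF = 0.918431, PV = 1.423568
  t = 2.5000: CF_t = 1.550000, DF = 0.899100, PV = 1.393605
  t = 3.0000: CF_t = 101.550000, DF = 0.880177, PV = 89.381925
Price P = sum_t PV_t = 96.656089
Convexity numerator sum_t t*(t + 1/m) * CF_t / (1+y/m)^(m*t + 2):
  t = 0.5000: term = 0.727087
  t = 1.0000: term = 2.135352
  t = 1.5000: term = 4.180816
  t = 2.0000: term = 6.821368
  t = 2.5000: term = 10.016693
  t = 3.0000: term = 899.419417
Convexity = (1/P) * sum = 923.300734 / 96.656089 = 9.552432


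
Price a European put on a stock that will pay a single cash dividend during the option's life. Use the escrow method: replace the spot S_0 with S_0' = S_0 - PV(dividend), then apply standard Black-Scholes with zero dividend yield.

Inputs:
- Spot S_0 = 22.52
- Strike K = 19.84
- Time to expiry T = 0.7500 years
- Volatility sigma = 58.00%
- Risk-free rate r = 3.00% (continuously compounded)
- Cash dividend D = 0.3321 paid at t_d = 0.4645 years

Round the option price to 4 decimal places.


Answer: Price = 2.8705

Derivation:
PV(D) = D * exp(-r * t_d) = 0.3321 * 0.98616164 = 0.32750428
S_0' = S_0 - PV(D) = 22.5200 - 0.32750428 = 22.19249572
d1 = (ln(S_0'/K) + (r + sigma^2/2)*T) / (sigma*sqrt(T)) = 0.51902614
d2 = d1 - sigma*sqrt(T) = 0.01673141
exp(-rT) = 0.97775124
N(-d1) = 0.30187125; N(-d2) = 0.49332544
P = K * exp(-rT) * N(-d2) - S_0' * N(-d1) = 19.8400 * 0.97775124 * 0.49332544 - 22.19249572 * 0.30187125 = 2.8705


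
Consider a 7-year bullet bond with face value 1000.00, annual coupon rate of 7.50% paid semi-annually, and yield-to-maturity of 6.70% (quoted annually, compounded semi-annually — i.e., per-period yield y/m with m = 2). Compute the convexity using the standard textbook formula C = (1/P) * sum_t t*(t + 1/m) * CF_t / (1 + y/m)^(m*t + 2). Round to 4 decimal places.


Coupon per period c = face * coupon_rate / m = 37.500000
Periods per year m = 2; per-period yield y/m = 0.033500
Number of cashflows N = 14
Cashflows (t years, CF_t, discount factor 1/(1+y/m)^(m*t), PV):
  t = 0.5000: CF_t = 37.500000, DF = 0.967586, PV = 36.284470
  t = 1.0000: CF_t = 37.500000, DF = 0.936222, PV = 35.108341
  t = 1.5000: CF_t = 37.500000, DF = 0.905876, PV = 33.970335
  t = 2.0000: CF_t = 37.500000, DF = 0.876512, PV = 32.869216
  t = 2.5000: CF_t = 37.500000, DF = 0.848101, PV = 31.803789
  t = 3.0000: CF_t = 37.500000, DF = 0.820611, PV = 30.772897
  t = 3.5000: CF_t = 37.500000, DF = 0.794011, PV = 29.775420
  t = 4.0000: CF_t = 37.500000, DF = 0.768274, PV = 28.810276
  t = 4.5000: CF_t = 37.500000, DF = 0.743371, PV = 27.876416
  t = 5.0000: CF_t = 37.500000, DF = 0.719275, PV = 26.972826
  t = 5.5000: CF_t = 37.500000, DF = 0.695961, PV = 26.098526
  t = 6.0000: CF_t = 37.500000, DF = 0.673402, PV = 25.252565
  t = 6.5000: CF_t = 37.500000, DF = 0.651574, PV = 24.434025
  t = 7.0000: CF_t = 1037.500000, DF = 0.630454, PV = 654.095817
Price P = sum_t PV_t = 1044.124919
Convexity numerator sum_t t*(t + 1/m) * CF_t / (1+y/m)^(m*t + 2):
  t = 0.5000: term = 16.985167
  t = 1.0000: term = 49.303824
  t = 1.5000: term = 95.411367
  t = 2.0000: term = 153.864485
  t = 2.5000: term = 223.315652
  t = 3.0000: term = 302.507899
  t = 3.5000: term = 390.269826
  t = 4.0000: term = 485.510876
  t = 4.5000: term = 587.216831
  t = 5.0000: term = 694.445535
  t = 5.5000: term = 806.322827
  t = 6.0000: term = 922.038682
  t = 6.5000: term = 1040.843537
  t = 7.0000: term = 32149.906437
Convexity = (1/P) * sum = 37917.942946 / 1044.124919 = 36.315523

Answer: Convexity = 36.3155


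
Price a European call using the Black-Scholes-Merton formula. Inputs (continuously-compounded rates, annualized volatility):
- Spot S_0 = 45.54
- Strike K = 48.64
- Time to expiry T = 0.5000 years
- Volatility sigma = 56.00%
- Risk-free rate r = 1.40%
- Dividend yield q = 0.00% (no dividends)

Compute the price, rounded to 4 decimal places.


Answer: Price = 6.0638

Derivation:
d1 = (ln(S/K) + (r - q + 0.5*sigma^2) * T) / (sigma * sqrt(T)) = 0.04935813
d2 = d1 - sigma * sqrt(T) = -0.34662167
exp(-rT) = 0.99302444; exp(-qT) = 1.00000000
C = S_0 * exp(-qT) * N(d1) - K * exp(-rT) * N(d2)
N(d1) = 0.51968305; N(d2) = 0.36443778
C = 45.5400 * 1.00000000 * 0.51968305 - 48.6400 * 0.99302444 * 0.36443778 = 6.0638


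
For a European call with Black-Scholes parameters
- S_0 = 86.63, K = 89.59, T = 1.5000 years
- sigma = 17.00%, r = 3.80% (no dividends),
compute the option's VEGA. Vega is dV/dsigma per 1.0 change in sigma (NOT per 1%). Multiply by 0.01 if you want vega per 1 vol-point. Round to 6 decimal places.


d1 = 0.2165035268; d2 = 0.0082968987
phi(d1) = 0.3897010307; exp(-qT) = 1.0000000000; exp(-rT) = 0.9445940694
Vega = S * exp(-qT) * phi(d1) * sqrt(T) = 86.6300 * 1.0000000000 * 0.3897010307 * 1.2247448714 = 41.347142

Answer: Vega = 41.347142


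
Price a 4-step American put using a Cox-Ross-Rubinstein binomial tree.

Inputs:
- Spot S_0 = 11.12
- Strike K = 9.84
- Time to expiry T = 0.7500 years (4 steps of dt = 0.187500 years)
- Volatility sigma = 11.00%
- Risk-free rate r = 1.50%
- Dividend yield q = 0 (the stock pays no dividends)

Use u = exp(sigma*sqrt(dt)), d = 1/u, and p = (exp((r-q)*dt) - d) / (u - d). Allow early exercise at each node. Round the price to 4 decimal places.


dt = T/N = 0.187500
u = exp(sigma*sqrt(dt)) = 1.048784; d = 1/u = 0.953485
p = (exp((r-q)*dt) - d) / (u - d) = 0.517648
Discount per step: exp(-r*dt) = 0.997191
Stock lattice S(k, i) with i counting down-moves:
  k=0: S(0,0) = 11.1200
  k=1: S(1,0) = 11.6625; S(1,1) = 10.6028
  k=2: S(2,0) = 12.2314; S(2,1) = 11.1200; S(2,2) = 10.1096
  k=3: S(3,0) = 12.8281; S(3,1) = 11.6625; S(3,2) = 10.6028; S(3,3) = 9.6393
  k=4: S(4,0) = 13.4539; S(4,1) = 12.2314; S(4,2) = 11.1200; S(4,3) = 10.1096; S(4,4) = 9.1910
Terminal payoffs V(N, i) = max(K - S_T, 0):
  V(4,0) = 0.000000; V(4,1) = 0.000000; V(4,2) = 0.000000; V(4,3) = 0.000000; V(4,4) = 0.649046
Backward induction: V(k, i) = exp(-r*dt) * [p * V(k+1, i) + (1-p) * V(k+1, i+1)]; then take max(V_cont, immediate exercise) for American.
  V(3,0) = exp(-r*dt) * [p*0.000000 + (1-p)*0.000000] = 0.000000; exercise = 0.000000; V(3,0) = max -> 0.000000
  V(3,1) = exp(-r*dt) * [p*0.000000 + (1-p)*0.000000] = 0.000000; exercise = 0.000000; V(3,1) = max -> 0.000000
  V(3,2) = exp(-r*dt) * [p*0.000000 + (1-p)*0.000000] = 0.000000; exercise = 0.000000; V(3,2) = max -> 0.000000
  V(3,3) = exp(-r*dt) * [p*0.000000 + (1-p)*0.649046] = 0.312189; exercise = 0.200675; V(3,3) = max -> 0.312189
  V(2,0) = exp(-r*dt) * [p*0.000000 + (1-p)*0.000000] = 0.000000; exercise = 0.000000; V(2,0) = max -> 0.000000
  V(2,1) = exp(-r*dt) * [p*0.000000 + (1-p)*0.000000] = 0.000000; exercise = 0.000000; V(2,1) = max -> 0.000000
  V(2,2) = exp(-r*dt) * [p*0.000000 + (1-p)*0.312189] = 0.150162; exercise = 0.000000; V(2,2) = max -> 0.150162
  V(1,0) = exp(-r*dt) * [p*0.000000 + (1-p)*0.000000] = 0.000000; exercise = 0.000000; V(1,0) = max -> 0.000000
  V(1,1) = exp(-r*dt) * [p*0.000000 + (1-p)*0.150162] = 0.072228; exercise = 0.000000; V(1,1) = max -> 0.072228
  V(0,0) = exp(-r*dt) * [p*0.000000 + (1-p)*0.072228] = 0.034741; exercise = 0.000000; V(0,0) = max -> 0.034741

Answer: Price = V(0,0) = 0.0347


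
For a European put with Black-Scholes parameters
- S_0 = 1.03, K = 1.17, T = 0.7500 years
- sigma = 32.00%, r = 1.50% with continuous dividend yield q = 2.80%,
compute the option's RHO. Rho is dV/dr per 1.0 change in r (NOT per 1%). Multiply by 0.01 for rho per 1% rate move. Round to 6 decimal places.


Answer: Rho = -0.639341

Derivation:
d1 = -0.3564955562; d2 = -0.6336236854
phi(d1) = 0.3743803297; exp(-qT) = 0.9792189646; exp(-rT) = 0.9888130446
N(-d2) = 0.7368367802
Rho = -K*T*exp(-rT)*N(-d2) = -1.1700 * 0.7500 * 0.9888130446 * 0.7368367802 = -0.639341
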